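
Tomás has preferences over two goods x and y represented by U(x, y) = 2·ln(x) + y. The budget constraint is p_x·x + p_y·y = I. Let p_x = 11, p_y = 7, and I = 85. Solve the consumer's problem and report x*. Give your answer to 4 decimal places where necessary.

So x*(p_x,p_y) = 2·p_y/p_x, independent of income; and y* = (I − 2·p_y)/p_y.
At the given prices: x* = 2·7/11 = 1.2727.

x* = 1.2727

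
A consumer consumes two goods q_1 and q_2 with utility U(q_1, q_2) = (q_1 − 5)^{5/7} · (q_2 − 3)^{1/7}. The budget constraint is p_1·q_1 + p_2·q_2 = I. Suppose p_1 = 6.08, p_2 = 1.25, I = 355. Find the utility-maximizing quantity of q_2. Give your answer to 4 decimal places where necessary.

q_2* = 45.78

MRS = 5·(q_2−3)/(q_1−5). Tangency with p_1/p_2 gives q_2−3 = (1/5)·(p_1/p_2)·(q_1−5).
After buying the subsistence bundle (5, 3), a share 5/6 of the remaining income goes to q_1: q_1* = 5 + 5/6·(I − 5p_1 − 3p_2)/p_1.
Discretionary income = 355 − 5·6.08 − 3·1.25 = 320.85; q_2* = 3 + 1/6·320.85/1.25 = 45.78.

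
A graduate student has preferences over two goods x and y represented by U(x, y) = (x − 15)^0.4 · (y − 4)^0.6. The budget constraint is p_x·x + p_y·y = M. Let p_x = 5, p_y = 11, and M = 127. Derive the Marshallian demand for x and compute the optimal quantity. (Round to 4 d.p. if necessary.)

x* = 15.64

Discretionary income = 127 − 15·5 − 4·11 = 8; x* = 15 + 0.4·8/5 = 15.64.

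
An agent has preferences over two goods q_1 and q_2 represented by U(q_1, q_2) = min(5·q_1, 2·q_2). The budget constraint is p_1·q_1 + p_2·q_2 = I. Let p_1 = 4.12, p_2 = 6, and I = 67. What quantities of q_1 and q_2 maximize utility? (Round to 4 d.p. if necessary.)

q_1* = 3.5042, q_2* = 8.7605

With perfect complements, no substitution: consume in ratio q_1:q_2 = 2:5.
Budget: p_1·q_1 + p_2·(5/2)·q_1 = I, so (2·p_1 + 5·p_2)·q_1 = 2·I.
Demand: q_1*(p_1,p_2,I) = 2·I/(2·p_1 + 5·p_2), q_2* = 5·I/(2·p_1 + 5·p_2).
Here 2·4.12 + 5·6 = 38.24, giving q_1* = 3.5042 and q_2* = 8.7605.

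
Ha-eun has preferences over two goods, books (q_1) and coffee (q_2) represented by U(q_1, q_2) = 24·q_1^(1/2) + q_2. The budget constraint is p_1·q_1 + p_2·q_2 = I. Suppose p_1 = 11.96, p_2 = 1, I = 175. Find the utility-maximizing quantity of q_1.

q_1* = 1.0067

MU_q_1 = 12/√q_1, MU_q_2 = 1. Tangency: 12/√q_1 = p_1/p_2.
Thus q_1* = (12·p_2/p_1)² — independent of I — with the rest of income spent on q_2.
Plugging in: q_1* = (12·1/11.96)² = 1.0067.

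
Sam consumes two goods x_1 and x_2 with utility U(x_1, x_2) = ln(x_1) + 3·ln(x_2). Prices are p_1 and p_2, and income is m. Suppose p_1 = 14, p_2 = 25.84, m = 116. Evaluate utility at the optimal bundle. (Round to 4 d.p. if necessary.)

V = 4.3702

The MRS is (1/3)·x_2/x_1. Set MRS = p_1/p_2.
So p_2·x_2 = 3·p_1·x_1; combined with the budget, a share 0.25 of income goes to x_1.
Demand: x_1*(p_1,p_2,m) = 0.25·m/p_1 and x_2* = 0.75·m/p_2.
At p_1=14, p_2=25.84, m=116: x_1* = 0.25·116/14 = 2.0714, x_2* = 3.3669.
Utility at the optimum: U(2.0714, 3.3669) = 4.3702.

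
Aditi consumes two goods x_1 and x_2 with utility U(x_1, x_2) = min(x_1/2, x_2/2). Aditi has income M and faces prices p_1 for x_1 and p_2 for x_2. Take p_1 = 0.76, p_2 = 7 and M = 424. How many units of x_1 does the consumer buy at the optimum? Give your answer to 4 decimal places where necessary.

With perfect complements, no substitution: consume in ratio x_1:x_2 = 2:2.
Budget: p_1·x_1 + p_2·x_1 = M, so (2·p_1 + 2·p_2)·x_1 = 2·M.
Demand: x_1*(p_1,p_2,M) = 2·M/(2·p_1 + 2·p_2), x_2* = 2·M/(2·p_1 + 2·p_2).
Here 2·0.76 + 2·7 = 15.52, giving x_1* = 54.6392.

x_1* = 54.6392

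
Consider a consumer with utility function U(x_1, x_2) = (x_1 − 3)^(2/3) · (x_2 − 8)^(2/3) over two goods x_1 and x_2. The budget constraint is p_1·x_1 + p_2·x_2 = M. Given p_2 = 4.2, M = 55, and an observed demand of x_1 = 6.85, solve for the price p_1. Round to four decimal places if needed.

This is Cobb-Douglas in (x_1−3, x_2−8): tangency gives 2/3·p_2·(x_2−8) = 2/3·p_1·(x_1−3).
After buying the subsistence bundle (3, 8), a share 0.5 of the remaining income goes to x_1: x_1* = 3 + 0.5·(M − 3p_1 − 8p_2)/p_1.
Set x_1* = 6.85 in the demand function and solve for p_1: p_1 = 2.

p_1 = 2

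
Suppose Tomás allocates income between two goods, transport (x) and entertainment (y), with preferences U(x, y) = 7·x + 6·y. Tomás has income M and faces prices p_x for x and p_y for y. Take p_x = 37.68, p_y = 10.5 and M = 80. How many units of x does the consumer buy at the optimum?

Perfect substitutes: compare marginal utility per dollar. 7/p_x vs 6/p_y → 0.1858 vs 0.5714.
y gives more utility per dollar, so spend all income on y: y* = M/p_y, x* = 0.
Numerically: x* = 0, y* = 7.619.

x* = 0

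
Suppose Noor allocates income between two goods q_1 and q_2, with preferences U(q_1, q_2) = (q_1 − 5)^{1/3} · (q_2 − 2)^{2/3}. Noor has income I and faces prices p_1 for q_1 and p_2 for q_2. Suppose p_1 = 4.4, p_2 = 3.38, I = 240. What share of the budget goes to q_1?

share on q_1 = 0.3851

Let q_1' = q_1−5, q_2' = q_2−2. MRS = (1/2)·q_2'/q_1' = p_1/p_2.
Substituting into the budget: q_1* = 5 + 1/3·(I − 5·p_1 − 2·p_2)/p_1, and q_2* = 2 + 2/3·(…)/p_2.
Discretionary income = 240 − 5·4.4 − 2·3.38 = 211.24; q_1* = 5 + 1/3·211.24/4.4 = 21.003; q_2* = 2 + 2/3·211.24/3.38 = 43.6647.
Expenditure on q_1: 4.4·21.003 = 92.4133; share = 0.3851.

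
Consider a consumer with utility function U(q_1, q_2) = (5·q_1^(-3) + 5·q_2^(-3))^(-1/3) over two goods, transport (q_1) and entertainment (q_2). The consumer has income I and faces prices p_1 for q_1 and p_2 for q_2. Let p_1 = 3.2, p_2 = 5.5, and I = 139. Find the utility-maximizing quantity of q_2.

q_2* = 15.1681

MU_q_1 ∝ 5·q_1^(-4), MU_q_2 ∝ 5·q_2^(-4), so MRS = (q_2/q_1)^(4) = p_1/p_2.
Hence q_2/q_1 = (p_1/p_2)^(1/(4)), i.e. raised to the 0.25 power.
Substitute q_2 = (q_2/q_1)·q_1 into the budget: q_1* = I/(p_1 + p_2·(q_2/q_1)).
Numerically q_2/q_1 = 0.873367, so q_1* = 139/(3.2 + 5.5·0.873367) = 17.3674 and q_2* = 0.873367·17.3674 = 15.1681.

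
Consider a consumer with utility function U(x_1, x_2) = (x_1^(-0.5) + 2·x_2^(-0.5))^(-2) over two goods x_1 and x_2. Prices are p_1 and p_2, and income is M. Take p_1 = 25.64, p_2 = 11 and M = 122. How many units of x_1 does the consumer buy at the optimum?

Substitute x_2 = (x_2/x_1)·x_1 into the budget: x_1* = M/(p_1 + p_2·(x_2/x_1)).
Numerically x_2/x_1 = 2.790638, so x_1* = 122/(25.64 + 11·2.790638) = 2.1655.

x_1* = 2.1655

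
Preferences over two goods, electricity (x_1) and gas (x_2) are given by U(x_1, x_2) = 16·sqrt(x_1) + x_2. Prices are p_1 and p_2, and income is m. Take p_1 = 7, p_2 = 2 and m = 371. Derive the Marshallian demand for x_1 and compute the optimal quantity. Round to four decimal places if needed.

Set MRS = p_1/p_2: 8·x_1^(−1/2) = p_1/p_2.
Solve: √x_1 = 8·p_2/p_1, so x_1*(p_1,p_2) = (8·p_2/p_1)², and x_2* = (m − p_1·x_1*)/p_2.
Plugging in: x_1* = (8·2/7)² = 5.2245.

x_1* = 5.2245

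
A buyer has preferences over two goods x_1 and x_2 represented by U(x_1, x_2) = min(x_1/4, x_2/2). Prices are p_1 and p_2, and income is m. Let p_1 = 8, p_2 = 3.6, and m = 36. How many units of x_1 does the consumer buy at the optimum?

x_1* = 3.6735

With perfect complements, no substitution: consume in ratio x_1:x_2 = 4:2.
Budget: p_1·x_1 + p_2·(1/2)·x_1 = m, so (4·p_1 + 2·p_2)·x_1 = 4·m.
Demand: x_1*(p_1,p_2,m) = 4·m/(4·p_1 + 2·p_2), x_2* = 2·m/(4·p_1 + 2·p_2).
Here 4·8 + 2·3.6 = 39.2, giving x_1* = 3.6735.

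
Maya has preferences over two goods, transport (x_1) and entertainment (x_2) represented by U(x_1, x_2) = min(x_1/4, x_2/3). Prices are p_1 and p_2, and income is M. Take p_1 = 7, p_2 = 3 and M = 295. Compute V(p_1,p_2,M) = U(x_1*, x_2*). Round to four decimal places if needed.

V = 7.973

With perfect complements, no substitution: consume in ratio x_1:x_2 = 4:3.
Budget: p_1·x_1 + p_2·(3/4)·x_1 = M, so (4·p_1 + 3·p_2)·x_1 = 4·M.
Demand: x_1*(p_1,p_2,M) = 4·M/(4·p_1 + 3·p_2), x_2* = 3·M/(4·p_1 + 3·p_2).
Here 4·7 + 3·3 = 37, giving x_1* = 31.8919 and x_2* = 23.9189.
Utility at the optimum: U(31.8919, 23.9189) = 7.973.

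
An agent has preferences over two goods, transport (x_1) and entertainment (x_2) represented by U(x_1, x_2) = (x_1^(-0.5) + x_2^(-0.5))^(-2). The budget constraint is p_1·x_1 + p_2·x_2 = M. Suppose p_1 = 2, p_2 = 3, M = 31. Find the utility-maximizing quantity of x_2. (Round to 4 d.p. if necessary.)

x_2* = 5.5153

From the CES first-order condition, (x_2/x_1)^(1.5) = p_1/p_2.
Solve for the ratio: x_2/x_1 = [p_1/p_2]^(2/3).
With the ratio pinned down, the budget gives x_1* = M/(p_1 + p_2·(x_2/x_1)) and x_2* = (x_2/x_1)·x_1*.
Numerically x_2/x_1 = 0.763143, so x_1* = 31/(2 + 3·0.763143) = 7.2271 and x_2* = 0.763143·7.2271 = 5.5153.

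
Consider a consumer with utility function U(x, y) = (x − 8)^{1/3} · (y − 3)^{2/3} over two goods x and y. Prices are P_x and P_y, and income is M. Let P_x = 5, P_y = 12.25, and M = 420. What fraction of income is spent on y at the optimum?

Discretionary income = 420 − 8·5 − 3·12.25 = 343.25; x* = 8 + 1/3·343.25/5 = 30.8833; y* = 3 + 2/3·343.25/12.25 = 21.6803.
Expenditure on y: 12.25·21.6803 = 265.5833; share = 0.6323.

share on y = 0.6323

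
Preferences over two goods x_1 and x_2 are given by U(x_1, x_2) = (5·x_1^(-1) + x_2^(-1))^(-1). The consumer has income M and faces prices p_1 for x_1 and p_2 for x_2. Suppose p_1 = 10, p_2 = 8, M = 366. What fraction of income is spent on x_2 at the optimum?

share on x_2 = 0.2857

Substitute x_2 = (x_2/x_1)·x_1 into the budget: x_1* = M/(p_1 + p_2·(x_2/x_1)).
Numerically x_2/x_1 = 0.5, so x_1* = 366/(10 + 8·0.5) = 26.1429 and x_2* = 0.5·26.1429 = 13.0714.
Expenditure on x_2: 8·13.0714 = 104.5714; share = 0.2857.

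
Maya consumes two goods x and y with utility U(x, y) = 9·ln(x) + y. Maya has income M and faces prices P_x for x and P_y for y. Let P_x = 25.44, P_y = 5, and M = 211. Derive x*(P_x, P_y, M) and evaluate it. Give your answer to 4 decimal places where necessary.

x* = 1.7689

MU_x = 9/x, MU_y = 1. Tangency: 9/x = P_x/P_y.
So x*(P_x,P_y) = 9·P_y/P_x, independent of income; and y* = (M − 9·P_y)/P_y.
At the given prices: x* = 9·5/25.44 = 1.7689.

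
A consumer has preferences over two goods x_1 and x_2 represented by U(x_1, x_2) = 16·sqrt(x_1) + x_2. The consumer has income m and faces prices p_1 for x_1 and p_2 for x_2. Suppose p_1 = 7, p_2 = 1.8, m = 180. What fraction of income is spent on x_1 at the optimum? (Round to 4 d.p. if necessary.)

Set MRS = p_1/p_2: 8·x_1^(−1/2) = p_1/p_2.
Thus x_1* = (8·p_2/p_1)² — independent of m — with the rest of income spent on x_2.
Plugging in: x_1* = (8·1.8/7)² = 4.2318, x_2* = 83.5429.
Expenditure on x_1: 7·4.2318 = 29.6229; share = 0.1646.

share on x_1 = 0.1646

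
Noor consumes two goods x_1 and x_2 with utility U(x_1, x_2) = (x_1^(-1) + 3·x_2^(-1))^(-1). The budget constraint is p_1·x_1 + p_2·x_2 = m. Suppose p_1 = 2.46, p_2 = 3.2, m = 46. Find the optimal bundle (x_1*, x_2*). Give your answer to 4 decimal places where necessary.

x_1* = 6.2845, x_2* = 9.5438

MRS = MU_x_1/MU_x_2 = (1/3)·(x_2/x_1)^(2). Set equal to p_1/p_2.
Hence x_2/x_1 = (3·p_1/p_2)^(1/(2)), i.e. raised to the 0.5 power.
Substitute x_2 = (x_2/x_1)·x_1 into the budget: x_1* = m/(p_1 + p_2·(x_2/x_1)).
Numerically x_2/x_1 = 1.518634, so x_1* = 46/(2.46 + 3.2·1.518634) = 6.2845 and x_2* = 1.518634·6.2845 = 9.5438.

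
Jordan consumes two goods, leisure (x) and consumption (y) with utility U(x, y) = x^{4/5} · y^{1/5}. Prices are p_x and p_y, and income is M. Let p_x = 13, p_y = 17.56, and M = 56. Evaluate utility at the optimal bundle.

V = 2.4593

The MRS is 4·y/x. Set MRS = p_x/p_y.
Rearranging, p_y·y = (1/4)·p_x·x. Substituting into the budget gives p_x·x·(1 + (1/4)) = M.
Demand: x*(p_x,p_y,M) = 0.8·M/p_x and y* = 0.2·M/p_y.
At p_x=13, p_y=17.56, M=56: x* = 0.8·56/13 = 3.4462, y* = 0.6378.
Utility at the optimum: U(3.4462, 0.6378) = 2.4593.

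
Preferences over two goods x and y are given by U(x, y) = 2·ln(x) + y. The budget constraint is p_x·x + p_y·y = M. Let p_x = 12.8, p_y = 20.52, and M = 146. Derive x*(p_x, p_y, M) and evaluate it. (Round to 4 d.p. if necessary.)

At the given prices: x* = 2·20.52/12.8 = 3.2062.

x* = 3.2062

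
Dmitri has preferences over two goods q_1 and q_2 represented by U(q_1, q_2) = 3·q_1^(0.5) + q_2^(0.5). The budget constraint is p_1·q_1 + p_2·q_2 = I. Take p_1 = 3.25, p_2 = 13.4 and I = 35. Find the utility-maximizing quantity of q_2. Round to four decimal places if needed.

MRS = MU_q_1/MU_q_2 = 3·(q_2/q_1)^(0.5). Set equal to p_1/p_2.
Hence q_2/q_1 = ((1/3)·p_1/p_2)^(1/(0.5)), i.e. raised to the 2 power.
With the ratio pinned down, the budget gives q_1* = I/(p_1 + p_2·(q_2/q_1)) and q_2* = (q_2/q_1)·q_1*.
Numerically q_2/q_1 = 0.006536, so q_1* = 35/(3.25 + 13.4·0.006536) = 10.4866 and q_2* = 0.006536·10.4866 = 0.0685.

q_2* = 0.0685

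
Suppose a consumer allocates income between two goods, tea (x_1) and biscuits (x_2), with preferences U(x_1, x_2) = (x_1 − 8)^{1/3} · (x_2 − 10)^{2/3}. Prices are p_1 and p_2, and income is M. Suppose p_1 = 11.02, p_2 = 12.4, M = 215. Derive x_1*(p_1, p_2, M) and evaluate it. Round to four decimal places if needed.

x_1* = 8.0859

After buying the subsistence bundle (8, 10), a share 1/3 of the remaining income goes to x_1: x_1* = 8 + 1/3·(M − 8p_1 − 10p_2)/p_1.
Discretionary income = 215 − 8·11.02 − 10·12.4 = 2.84; x_1* = 8 + 1/3·2.84/11.02 = 8.0859.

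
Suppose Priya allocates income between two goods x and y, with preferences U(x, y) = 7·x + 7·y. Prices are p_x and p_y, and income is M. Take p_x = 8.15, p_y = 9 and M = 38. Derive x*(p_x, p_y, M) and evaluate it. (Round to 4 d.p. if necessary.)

x* = 4.6626

x gives more utility per dollar, so spend all income on x: x* = M/p_x, y* = 0.
Numerically: x* = 4.6626, y* = 0.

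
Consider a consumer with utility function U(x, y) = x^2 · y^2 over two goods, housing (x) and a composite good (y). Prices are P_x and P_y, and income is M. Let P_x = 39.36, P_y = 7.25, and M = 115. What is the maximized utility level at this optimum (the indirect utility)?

Tangency: MRS = y/x = P_x/P_y.
Rearranging, P_y·y = P_x·x. Substituting into the budget gives P_x·x·(1 + 1) = M.
Demand: x*(P_x,P_y,M) = 0.5·M/P_x and y* = 0.5·M/P_y.
At P_x=39.36, P_y=7.25, M=115: x* = 0.5·115/39.36 = 1.4609, y* = 7.931.
Utility at the optimum: U(1.4609, 7.931) = 134.241.

V = 134.241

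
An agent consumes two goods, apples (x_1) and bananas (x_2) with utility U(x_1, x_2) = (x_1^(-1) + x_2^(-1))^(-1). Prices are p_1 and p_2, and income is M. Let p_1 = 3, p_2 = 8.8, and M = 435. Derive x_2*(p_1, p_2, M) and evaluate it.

x_2* = 31.2094

MU_x_1 ∝ x_1^(-2), MU_x_2 ∝ x_2^(-2), so MRS = (x_2/x_1)^(2) = p_1/p_2.
Hence x_2/x_1 = (p_1/p_2)^(1/(2)), i.e. raised to the 0.5 power.
Substitute x_2 = (x_2/x_1)·x_1 into the budget: x_1* = M/(p_1 + p_2·(x_2/x_1)).
Numerically x_2/x_1 = 0.583874, so x_1* = 435/(3 + 8.8·0.583874) = 53.4523 and x_2* = 0.583874·53.4523 = 31.2094.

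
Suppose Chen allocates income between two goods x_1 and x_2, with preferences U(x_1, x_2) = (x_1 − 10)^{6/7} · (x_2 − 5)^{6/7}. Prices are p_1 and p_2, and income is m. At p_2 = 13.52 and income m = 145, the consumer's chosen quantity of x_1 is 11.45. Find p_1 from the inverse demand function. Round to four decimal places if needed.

p_1 = 6

MRS = (x_2−5)/(x_1−10). Tangency with p_1/p_2 gives x_2−5 = (p_1/p_2)·(x_1−10).
After buying the subsistence bundle (10, 5), a share 0.5 of the remaining income goes to x_1: x_1* = 10 + 0.5·(m − 10p_1 − 5p_2)/p_1.
Set x_1* = 11.45 in the demand function and solve for p_1: p_1 = 6.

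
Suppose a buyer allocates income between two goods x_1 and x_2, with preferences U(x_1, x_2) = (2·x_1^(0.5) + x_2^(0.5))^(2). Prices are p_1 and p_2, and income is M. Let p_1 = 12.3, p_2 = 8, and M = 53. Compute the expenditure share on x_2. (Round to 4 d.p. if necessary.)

share on x_2 = 0.2777

MU_x_1 ∝ 2·x_1^(-0.5), MU_x_2 ∝ x_2^(-0.5), so MRS = 2·(x_2/x_1)^(0.5) = p_1/p_2.
Solve for the ratio: x_2/x_1 = [(1/2)·p_1/p_2]^(2).
With the ratio pinned down, the budget gives x_1* = M/(p_1 + p_2·(x_2/x_1)) and x_2* = (x_2/x_1)·x_1*.
Numerically x_2/x_1 = 0.590977, so x_1* = 53/(12.3 + 8·0.590977) = 3.1126 and x_2* = 0.590977·3.1126 = 1.8394.
Expenditure on x_2: 8·1.8394 = 14.7156; share = 0.2777.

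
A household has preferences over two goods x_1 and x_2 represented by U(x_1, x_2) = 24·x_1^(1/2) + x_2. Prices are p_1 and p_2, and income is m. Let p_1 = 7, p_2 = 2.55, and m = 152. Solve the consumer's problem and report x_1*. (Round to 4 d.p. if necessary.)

x_1* = 19.1094

MU_x_1 = 12/√x_1, MU_x_2 = 1. Tangency: 12/√x_1 = p_1/p_2.
Solve: √x_1 = 12·p_2/p_1, so x_1*(p_1,p_2) = (12·p_2/p_1)², and x_2* = (m − p_1·x_1*)/p_2.
Plugging in: x_1* = (12·2.55/7)² = 19.1094.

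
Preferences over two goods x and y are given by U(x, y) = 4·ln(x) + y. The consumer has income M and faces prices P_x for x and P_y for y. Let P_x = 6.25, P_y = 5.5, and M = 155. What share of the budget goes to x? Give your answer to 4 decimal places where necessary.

share on x = 0.1419

MU_x = 4/x, MU_y = 1. Tangency: 4/x = P_x/P_y.
So x*(P_x,P_y) = 4·P_y/P_x, independent of income; and y* = (M − 4·P_y)/P_y.
At the given prices: x* = 4·5.5/6.25 = 3.52, and y* = 24.1818.
Expenditure on x: 6.25·3.52 = 22; share = 0.1419.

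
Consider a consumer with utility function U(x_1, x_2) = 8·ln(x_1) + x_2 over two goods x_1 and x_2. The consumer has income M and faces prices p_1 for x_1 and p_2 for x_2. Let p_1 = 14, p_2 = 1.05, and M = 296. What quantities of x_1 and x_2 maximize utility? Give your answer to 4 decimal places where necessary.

x_1* = 0.6, x_2* = 273.9048

So x_1*(p_1,p_2) = 8·p_2/p_1, independent of income; and x_2* = (M − 8·p_2)/p_2.
At the given prices: x_1* = 8·1.05/14 = 0.6, and x_2* = 273.9048.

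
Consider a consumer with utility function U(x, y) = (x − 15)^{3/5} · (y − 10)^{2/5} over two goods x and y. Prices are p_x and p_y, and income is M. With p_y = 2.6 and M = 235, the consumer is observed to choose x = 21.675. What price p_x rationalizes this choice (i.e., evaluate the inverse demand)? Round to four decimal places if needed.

p_x = 8

Let x' = x−15, y' = y−10. MRS = (3/2)·y'/x' = p_x/p_y.
Substituting into the budget: x* = 15 + 0.6·(M − 15·p_x − 10·p_y)/p_x, and y* = 10 + 0.4·(…)/p_y.
Set x* = 21.675 in the demand function and solve for p_x: p_x = 8.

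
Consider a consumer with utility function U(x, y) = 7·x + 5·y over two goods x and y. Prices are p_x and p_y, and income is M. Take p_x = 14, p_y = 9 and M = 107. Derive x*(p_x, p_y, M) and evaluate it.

x* = 0

Perfect substitutes: compare marginal utility per dollar. 7/p_x vs 5/p_y → 0.5 vs 0.5556.
y gives more utility per dollar, so spend all income on y: y* = M/p_y, x* = 0.
Numerically: x* = 0, y* = 11.8889.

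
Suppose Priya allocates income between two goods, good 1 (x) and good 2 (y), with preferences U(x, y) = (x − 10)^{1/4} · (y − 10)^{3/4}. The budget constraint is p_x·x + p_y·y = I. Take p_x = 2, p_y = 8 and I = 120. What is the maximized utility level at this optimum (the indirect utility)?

V = 2.0148

Let x' = x−10, y' = y−10. MRS = (1/3)·y'/x' = p_x/p_y.
Substituting into the budget: x* = 10 + 0.25·(I − 10·p_x − 10·p_y)/p_x, and y* = 10 + 0.75·(…)/p_y.
Discretionary income = 120 − 10·2 − 10·8 = 20; x* = 10 + 0.25·20/2 = 12.5; y* = 10 + 0.75·20/8 = 11.875.
Utility at the optimum: U(12.5, 11.875) = 2.0148.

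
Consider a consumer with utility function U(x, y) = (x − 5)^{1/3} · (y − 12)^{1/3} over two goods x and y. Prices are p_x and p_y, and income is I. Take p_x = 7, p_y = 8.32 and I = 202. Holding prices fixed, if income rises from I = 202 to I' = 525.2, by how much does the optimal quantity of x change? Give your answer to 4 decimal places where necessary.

MRS = (y−12)/(x−5). Tangency with p_x/p_y gives y−12 = (p_x/p_y)·(x−5).
Substituting into the budget: x* = 5 + 0.5·(I − 5·p_x − 12·p_y)/p_x, and y* = 12 + 0.5·(…)/p_y.
Discretionary income = 202 − 5·7 − 12·8.32 = 67.16; x* = 5 + 0.5·67.16/7 = 9.7971.
At I' = 525.2: x* = 32.8829. Change: 32.8829 − 9.7971 = 23.0857.

Δx* = 23.0857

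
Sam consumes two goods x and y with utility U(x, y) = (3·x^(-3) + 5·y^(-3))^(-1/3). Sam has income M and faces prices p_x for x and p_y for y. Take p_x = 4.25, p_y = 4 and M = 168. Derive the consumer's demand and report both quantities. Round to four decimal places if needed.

From the CES first-order condition, (3/5)·(y/x)^(4) = p_x/p_y.
Solve for the ratio: y/x = [(5/3)·p_x/p_y]^(0.25).
Substitute y = (y/x)·x into the budget: x* = M/(p_x + p_y·(y/x)).
Numerically y/x = 1.153571, so x* = 168/(4.25 + 4·1.153571) = 18.9525 and y* = 1.153571·18.9525 = 21.863.

x* = 18.9525, y* = 21.863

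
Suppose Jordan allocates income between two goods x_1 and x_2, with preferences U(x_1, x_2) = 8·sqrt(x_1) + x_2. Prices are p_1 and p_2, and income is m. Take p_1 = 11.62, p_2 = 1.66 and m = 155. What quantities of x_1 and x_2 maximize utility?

Utility is quasi-linear in x_2; the FOC for x_1 is 4/√x_1 = p_1/p_2.
Solve: √x_1 = 4·p_2/p_1, so x_1*(p_1,p_2) = (4·p_2/p_1)², and x_2* = (m − p_1·x_1*)/p_2.
Plugging in: x_1* = (4·1.66/11.62)² = 0.3265, x_2* = 91.0878.

x_1* = 0.3265, x_2* = 91.0878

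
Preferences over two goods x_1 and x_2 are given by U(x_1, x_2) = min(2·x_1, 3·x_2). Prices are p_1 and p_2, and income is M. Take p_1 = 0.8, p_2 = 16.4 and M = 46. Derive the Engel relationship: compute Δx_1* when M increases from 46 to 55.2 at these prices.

With perfect complements, no substitution: consume in ratio x_1:x_2 = 3:2.
Budget: p_1·x_1 + p_2·(2/3)·x_1 = M, so (3·p_1 + 2·p_2)·x_1 = 3·M.
Demand: x_1*(p_1,p_2,M) = 3·M/(3·p_1 + 2·p_2), x_2* = 2·M/(3·p_1 + 2·p_2).
Here 3·0.8 + 2·16.4 = 35.2, giving x_1* = 3.9205.
At M' = 55.2: x_1* = 4.7045. Change: 4.7045 − 3.9205 = 0.7841.

Δx_1* = 0.7841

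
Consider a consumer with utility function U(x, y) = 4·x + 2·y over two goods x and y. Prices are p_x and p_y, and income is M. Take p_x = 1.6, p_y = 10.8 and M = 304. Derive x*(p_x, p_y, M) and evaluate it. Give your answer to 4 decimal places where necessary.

Linear utility — the consumer picks whichever good has higher MU/price: 4/1.6 = 2.5 vs 2/10.8 = 0.1852.
x gives more utility per dollar, so spend all income on x: x* = M/p_x, y* = 0.
Numerically: x* = 190, y* = 0.

x* = 190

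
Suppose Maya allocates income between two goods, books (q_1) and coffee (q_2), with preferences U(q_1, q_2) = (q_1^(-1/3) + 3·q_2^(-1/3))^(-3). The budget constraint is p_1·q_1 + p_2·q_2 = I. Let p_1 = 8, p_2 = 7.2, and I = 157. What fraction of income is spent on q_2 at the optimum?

From the CES first-order condition, (1/3)·(q_2/q_1)^(4/3) = p_1/p_2.
Hence q_2/q_1 = (3·p_1/p_2)^(1/(4/3)), i.e. raised to the 0.75 power.
With the ratio pinned down, the budget gives q_1* = I/(p_1 + p_2·(q_2/q_1)) and q_2* = (q_2/q_1)·q_1*.
Numerically q_2/q_1 = 2.466943, so q_1* = 157/(8 + 7.2·2.466943) = 6.0943 and q_2* = 2.466943·6.0943 = 15.0342.
Expenditure on q_2: 7.2·15.0342 = 108.246; share = 0.6895.

share on q_2 = 0.6895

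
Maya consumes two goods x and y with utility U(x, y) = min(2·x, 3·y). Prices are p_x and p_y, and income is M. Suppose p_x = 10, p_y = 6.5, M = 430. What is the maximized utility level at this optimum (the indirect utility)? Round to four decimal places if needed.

V = 60

Demand: x*(p_x,p_y,M) = 3·M/(3·p_x + 2·p_y), y* = 2·M/(3·p_x + 2·p_y).
Here 3·10 + 2·6.5 = 43, giving x* = 30 and y* = 20.
Utility at the optimum: U(30, 20) = 60.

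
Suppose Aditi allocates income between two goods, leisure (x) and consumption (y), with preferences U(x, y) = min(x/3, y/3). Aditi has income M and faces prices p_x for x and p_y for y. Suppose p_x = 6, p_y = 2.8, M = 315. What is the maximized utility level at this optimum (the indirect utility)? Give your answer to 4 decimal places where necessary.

With perfect complements, no substitution: consume in ratio x:y = 3:3.
Budget: p_x·x + p_y·x = M, so (3·p_x + 3·p_y)·x = 3·M.
Demand: x*(p_x,p_y,M) = 3·M/(3·p_x + 3·p_y), y* = 3·M/(3·p_x + 3·p_y).
Here 3·6 + 3·2.8 = 26.4, giving x* = 35.7955 and y* = 35.7955.
Utility at the optimum: U(35.7955, 35.7955) = 11.9318.

V = 11.9318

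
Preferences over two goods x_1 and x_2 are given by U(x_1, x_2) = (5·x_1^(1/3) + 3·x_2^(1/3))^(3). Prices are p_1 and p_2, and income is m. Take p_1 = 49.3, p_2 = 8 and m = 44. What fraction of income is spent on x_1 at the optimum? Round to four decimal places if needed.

From the CES first-order condition, (5/3)·(x_2/x_1)^(2/3) = p_1/p_2.
Solve for the ratio: x_2/x_1 = [(3/5)·p_1/p_2]^(1.5).
Substitute x_2 = (x_2/x_1)·x_1 into the budget: x_1* = m/(p_1 + p_2·(x_2/x_1)).
Numerically x_2/x_1 = 7.10988, so x_1* = 44/(49.3 + 8·7.10988) = 0.4144 and x_2* = 7.10988·0.4144 = 2.9463.
Expenditure on x_1: 49.3·0.4144 = 20.4296; share = 0.4643.

share on x_1 = 0.4643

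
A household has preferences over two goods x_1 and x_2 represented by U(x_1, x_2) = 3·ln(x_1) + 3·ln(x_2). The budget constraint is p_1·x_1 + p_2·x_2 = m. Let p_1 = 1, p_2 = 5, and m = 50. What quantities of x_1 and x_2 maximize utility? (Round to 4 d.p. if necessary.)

MU_x_1/MU_x_2 = (3·x_2)/(3·x_1); tangency sets this equal to p_1/p_2.
Rearranging, p_2·x_2 = p_1·x_1. Substituting into the budget gives p_1·x_1·(1 + 1) = m.
Demand: x_1*(p_1,p_2,m) = 0.5·m/p_1 and x_2* = 0.5·m/p_2.
At p_1=1, p_2=5, m=50: x_1* = 0.5·50/1 = 25, x_2* = 5.

x_1* = 25, x_2* = 5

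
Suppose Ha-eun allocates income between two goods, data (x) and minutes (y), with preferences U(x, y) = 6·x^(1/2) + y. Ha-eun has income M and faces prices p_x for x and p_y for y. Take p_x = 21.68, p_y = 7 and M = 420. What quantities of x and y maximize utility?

x* = 0.9383, y* = 57.0941

Thus x* = (3·p_y/p_x)² — independent of M — with the rest of income spent on y.
Plugging in: x* = (3·7/21.68)² = 0.9383, y* = 57.0941.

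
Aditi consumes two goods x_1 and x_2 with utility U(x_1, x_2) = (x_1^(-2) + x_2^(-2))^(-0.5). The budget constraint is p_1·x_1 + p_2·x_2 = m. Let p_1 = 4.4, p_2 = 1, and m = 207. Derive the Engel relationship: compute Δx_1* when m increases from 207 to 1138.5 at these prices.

MU_x_1 ∝ x_1^(-3), MU_x_2 ∝ x_2^(-3), so MRS = (x_2/x_1)^(3) = p_1/p_2.
Hence x_2/x_1 = (p_1/p_2)^(1/(3)), i.e. raised to the 1/3 power.
With the ratio pinned down, the budget gives x_1* = m/(p_1 + p_2·(x_2/x_1)) and x_2* = (x_2/x_1)·x_1*.
Numerically x_2/x_1 = 1.638643, so x_1* = 207/(4.4 + 1·1.638643) = 34.2792.
At m' = 1138.5: x_1* = 188.5357. Change: 188.5357 − 34.2792 = 154.2565.

Δx_1* = 154.2565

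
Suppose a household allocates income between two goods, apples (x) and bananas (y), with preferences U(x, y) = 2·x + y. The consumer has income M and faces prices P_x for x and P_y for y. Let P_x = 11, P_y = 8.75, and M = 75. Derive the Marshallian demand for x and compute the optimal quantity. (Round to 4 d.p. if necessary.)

x* = 6.8182

Linear utility — the consumer picks whichever good has higher MU/price: 2/11 = 0.1818 vs 1/8.75 = 0.1143.
x gives more utility per dollar, so spend all income on x: x* = M/P_x, y* = 0.
Numerically: x* = 6.8182, y* = 0.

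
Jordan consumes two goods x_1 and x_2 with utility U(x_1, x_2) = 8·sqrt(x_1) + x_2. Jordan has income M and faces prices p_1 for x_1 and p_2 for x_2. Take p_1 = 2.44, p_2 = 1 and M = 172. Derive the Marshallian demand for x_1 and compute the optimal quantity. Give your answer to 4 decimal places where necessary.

Set MRS = p_1/p_2: 4·x_1^(−1/2) = p_1/p_2.
Solve: √x_1 = 4·p_2/p_1, so x_1*(p_1,p_2) = (4·p_2/p_1)², and x_2* = (M − p_1·x_1*)/p_2.
Plugging in: x_1* = (4·1/2.44)² = 2.6874.

x_1* = 2.6874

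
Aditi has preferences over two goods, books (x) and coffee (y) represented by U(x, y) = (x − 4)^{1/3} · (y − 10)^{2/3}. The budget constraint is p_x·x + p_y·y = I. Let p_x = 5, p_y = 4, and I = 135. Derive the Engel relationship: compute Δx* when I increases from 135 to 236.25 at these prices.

Δx* = 6.75

Let x' = x−4, y' = y−10. MRS = (1/2)·y'/x' = p_x/p_y.
Substituting into the budget: x* = 4 + 1/3·(I − 4·p_x − 10·p_y)/p_x, and y* = 10 + 2/3·(…)/p_y.
Discretionary income = 135 − 4·5 − 10·4 = 75; x* = 4 + 1/3·75/5 = 9.
At I' = 236.25: x* = 15.75. Change: 15.75 − 9 = 6.75.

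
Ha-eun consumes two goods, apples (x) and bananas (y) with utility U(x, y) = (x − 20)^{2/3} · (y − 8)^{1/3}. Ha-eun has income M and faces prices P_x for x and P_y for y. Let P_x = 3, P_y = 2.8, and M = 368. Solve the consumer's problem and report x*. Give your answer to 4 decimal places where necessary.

x* = 83.4667

MRS = 2·(y−8)/(x−20). Tangency with P_x/P_y gives y−8 = (1/2)·(P_x/P_y)·(x−20).
After buying the subsistence bundle (20, 8), a share 2/3 of the remaining income goes to x: x* = 20 + 2/3·(M − 20P_x − 8P_y)/P_x.
Discretionary income = 368 − 20·3 − 8·2.8 = 285.6; x* = 20 + 2/3·285.6/3 = 83.4667.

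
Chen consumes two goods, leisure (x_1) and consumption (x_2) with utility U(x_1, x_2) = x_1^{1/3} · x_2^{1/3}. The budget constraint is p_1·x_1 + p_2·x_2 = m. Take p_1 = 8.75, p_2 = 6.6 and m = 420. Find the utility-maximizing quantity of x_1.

At p_1=8.75, p_2=6.6, m=420: x_1* = 0.5·420/8.75 = 24.

x_1* = 24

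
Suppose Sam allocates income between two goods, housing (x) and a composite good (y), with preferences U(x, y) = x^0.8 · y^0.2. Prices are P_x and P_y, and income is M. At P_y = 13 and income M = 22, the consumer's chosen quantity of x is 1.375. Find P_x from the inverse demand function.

P_x = 12.8

The MRS is 4·y/x. Set MRS = P_x/P_y.
Rearranging, P_y·y = (1/4)·P_x·x. Substituting into the budget gives P_x·x·(1 + (1/4)) = M.
Demand: x*(P_x,P_y,M) = 0.8·M/P_x and y* = 0.2·M/P_y.
Set x* = 1.375 in the demand function and solve for P_x: P_x = 12.8.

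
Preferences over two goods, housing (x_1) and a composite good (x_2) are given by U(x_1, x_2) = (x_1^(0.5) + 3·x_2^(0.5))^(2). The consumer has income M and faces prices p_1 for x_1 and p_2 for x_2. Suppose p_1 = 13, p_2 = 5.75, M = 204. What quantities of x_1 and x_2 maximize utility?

x_1* = 0.7351, x_2* = 33.8163

Numerically x_2/x_1 = 46.003781, so x_1* = 204/(13 + 5.75·46.003781) = 0.7351 and x_2* = 46.003781·0.7351 = 33.8163.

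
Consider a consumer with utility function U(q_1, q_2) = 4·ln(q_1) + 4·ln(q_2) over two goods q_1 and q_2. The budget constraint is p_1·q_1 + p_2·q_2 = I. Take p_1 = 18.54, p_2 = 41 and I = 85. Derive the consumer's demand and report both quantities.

MU_q_1/MU_q_2 = (4·q_2)/(4·q_1); tangency sets this equal to p_1/p_2.
Rearranging, p_2·q_2 = p_1·q_1. Substituting into the budget gives p_1·q_1·(1 + 1) = I.
Demand: q_1*(p_1,p_2,I) = 0.5·I/p_1 and q_2* = 0.5·I/p_2.
At p_1=18.54, p_2=41, I=85: q_1* = 0.5·85/18.54 = 2.2923, q_2* = 1.0366.

q_1* = 2.2923, q_2* = 1.0366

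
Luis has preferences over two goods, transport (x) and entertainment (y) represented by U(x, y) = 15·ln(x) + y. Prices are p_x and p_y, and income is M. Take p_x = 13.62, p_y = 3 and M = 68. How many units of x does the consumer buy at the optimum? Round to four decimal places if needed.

Set MRS = p_x/p_y: (15/x)/1 = p_x/p_y.
So x*(p_x,p_y) = 15·p_y/p_x, independent of income; and y* = (M − 15·p_y)/p_y.
At the given prices: x* = 15·3/13.62 = 3.304.

x* = 3.304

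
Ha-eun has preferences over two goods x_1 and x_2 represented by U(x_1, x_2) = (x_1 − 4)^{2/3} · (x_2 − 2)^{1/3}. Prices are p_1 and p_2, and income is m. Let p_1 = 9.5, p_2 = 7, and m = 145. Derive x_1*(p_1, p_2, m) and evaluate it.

Let x_1' = x_1−4, x_2' = x_2−2. MRS = 2·x_2'/x_1' = p_1/p_2.
After buying the subsistence bundle (4, 2), a share 2/3 of the remaining income goes to x_1: x_1* = 4 + 2/3·(m − 4p_1 − 2p_2)/p_1.
Discretionary income = 145 − 4·9.5 − 2·7 = 93; x_1* = 4 + 2/3·93/9.5 = 10.5263.

x_1* = 10.5263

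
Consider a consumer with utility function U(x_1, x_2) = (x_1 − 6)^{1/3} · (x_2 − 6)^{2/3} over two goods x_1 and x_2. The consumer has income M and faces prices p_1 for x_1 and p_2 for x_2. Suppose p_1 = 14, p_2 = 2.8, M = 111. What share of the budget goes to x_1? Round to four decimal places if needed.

share on x_1 = 0.7874

Discretionary income = 111 − 6·14 − 6·2.8 = 10.2; x_1* = 6 + 1/3·10.2/14 = 6.2429; x_2* = 6 + 2/3·10.2/2.8 = 8.4286.
Expenditure on x_1: 14·6.2429 = 87.4; share = 0.7874.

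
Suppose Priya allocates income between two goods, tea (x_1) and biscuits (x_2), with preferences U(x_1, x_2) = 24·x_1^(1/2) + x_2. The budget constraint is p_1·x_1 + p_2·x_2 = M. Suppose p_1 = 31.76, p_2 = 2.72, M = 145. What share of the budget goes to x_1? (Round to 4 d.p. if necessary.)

MU_x_1 = 12/√x_1, MU_x_2 = 1. Tangency: 12/√x_1 = p_1/p_2.
Solve: √x_1 = 12·p_2/p_1, so x_1*(p_1,p_2) = (12·p_2/p_1)², and x_2* = (M − p_1·x_1*)/p_2.
Plugging in: x_1* = (12·2.72/31.76)² = 1.0562, x_2* = 40.9763.
Expenditure on x_1: 31.76·1.0562 = 33.5444; share = 0.2313.

share on x_1 = 0.2313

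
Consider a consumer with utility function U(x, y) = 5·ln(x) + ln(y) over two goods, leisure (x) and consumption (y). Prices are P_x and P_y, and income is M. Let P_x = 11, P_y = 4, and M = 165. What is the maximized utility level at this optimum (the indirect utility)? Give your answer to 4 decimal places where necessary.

Tangency: MRS = 5·y/x = P_x/P_y.
So 5·P_y·y = P_x·x; combined with the budget, a share 5/6 of income goes to x.
Demand: x*(P_x,P_y,M) = 5/6·M/P_x and y* = 1/6·M/P_y.
At P_x=11, P_y=4, M=165: x* = 5/6·165/11 = 12.5, y* = 6.875.
Utility at the optimum: U(12.5, 6.875) = 14.5565.

V = 14.5565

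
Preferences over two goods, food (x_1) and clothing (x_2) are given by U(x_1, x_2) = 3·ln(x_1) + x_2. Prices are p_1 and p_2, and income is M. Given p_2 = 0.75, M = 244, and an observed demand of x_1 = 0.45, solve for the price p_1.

MU_x_1 = 3/x_1, MU_x_2 = 1. Tangency: 3/x_1 = p_1/p_2.
So x_1*(p_1,p_2) = 3·p_2/p_1, independent of income; and x_2* = (M − 3·p_2)/p_2.
Set x_1* = 0.45 in the demand function and solve for p_1: p_1 = 5.

p_1 = 5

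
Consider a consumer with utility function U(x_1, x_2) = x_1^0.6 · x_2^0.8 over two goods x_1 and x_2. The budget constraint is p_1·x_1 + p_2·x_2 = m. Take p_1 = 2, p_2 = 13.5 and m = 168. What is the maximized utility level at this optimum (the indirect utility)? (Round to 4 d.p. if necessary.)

MU_x_1/MU_x_2 = (0.6·x_2)/(0.8·x_1); tangency sets this equal to p_1/p_2.
So 0.6·p_2·x_2 = 0.8·p_1·x_1; combined with the budget, a share 3/7 of income goes to x_1.
Demand: x_1*(p_1,p_2,m) = 3/7·m/p_1 and x_2* = 4/7·m/p_2.
At p_1=2, p_2=13.5, m=168: x_1* = 3/7·168/2 = 36, x_2* = 7.1111.
Utility at the optimum: U(36, 7.1111) = 41.2412.

V = 41.2412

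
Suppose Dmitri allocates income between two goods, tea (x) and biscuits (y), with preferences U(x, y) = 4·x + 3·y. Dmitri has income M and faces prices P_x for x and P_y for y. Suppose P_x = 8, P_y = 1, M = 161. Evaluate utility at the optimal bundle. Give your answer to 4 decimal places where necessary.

Linear utility — the consumer picks whichever good has higher MU/price: 4/8 = 0.5 vs 3/1 = 3.
y gives more utility per dollar, so spend all income on y: y* = M/P_y, x* = 0.
Numerically: x* = 0, y* = 161.
Utility at the optimum: U(0, 161) = 483.

V = 483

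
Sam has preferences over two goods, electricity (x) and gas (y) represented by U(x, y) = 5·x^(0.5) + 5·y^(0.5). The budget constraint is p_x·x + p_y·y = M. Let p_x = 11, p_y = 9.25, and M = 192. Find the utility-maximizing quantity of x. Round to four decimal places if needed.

MU_x ∝ 5·x^(-0.5), MU_y ∝ 5·y^(-0.5), so MRS = (y/x)^(0.5) = p_x/p_y.
Solve for the ratio: y/x = [p_x/p_y]^(2).
With the ratio pinned down, the budget gives x* = M/(p_x + p_y·(y/x)) and y* = (y/x)·x*.
Numerically y/x = 1.414171, so x* = 192/(11 + 9.25·1.414171) = 7.9731.

x* = 7.9731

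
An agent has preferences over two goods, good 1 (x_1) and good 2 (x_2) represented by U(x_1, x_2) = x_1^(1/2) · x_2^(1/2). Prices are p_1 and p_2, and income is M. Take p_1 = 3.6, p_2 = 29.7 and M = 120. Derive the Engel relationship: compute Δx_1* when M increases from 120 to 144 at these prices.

The MRS is x_2/x_1. Set MRS = p_1/p_2.
Rearranging, p_2·x_2 = p_1·x_1. Substituting into the budget gives p_1·x_1·(1 + 1) = M.
Demand: x_1*(p_1,p_2,M) = 0.5·M/p_1 and x_2* = 0.5·M/p_2.
At p_1=3.6, p_2=29.7, M=120: x_1* = 0.5·120/3.6 = 16.6667.
At M' = 144: x_1* = 20. Change: 20 − 16.6667 = 3.3333.

Δx_1* = 3.3333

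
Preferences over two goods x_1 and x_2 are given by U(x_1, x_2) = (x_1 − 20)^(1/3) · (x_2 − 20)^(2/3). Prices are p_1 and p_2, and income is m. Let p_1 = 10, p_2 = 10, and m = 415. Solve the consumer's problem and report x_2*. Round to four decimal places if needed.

x_2* = 21

MRS = (1/2)·(x_2−20)/(x_1−20). Tangency with p_1/p_2 gives x_2−20 = 2·(p_1/p_2)·(x_1−20).
After buying the subsistence bundle (20, 20), a share 1/3 of the remaining income goes to x_1: x_1* = 20 + 1/3·(m − 20p_1 − 20p_2)/p_1.
Discretionary income = 415 − 20·10 − 20·10 = 15; x_2* = 20 + 2/3·15/10 = 21.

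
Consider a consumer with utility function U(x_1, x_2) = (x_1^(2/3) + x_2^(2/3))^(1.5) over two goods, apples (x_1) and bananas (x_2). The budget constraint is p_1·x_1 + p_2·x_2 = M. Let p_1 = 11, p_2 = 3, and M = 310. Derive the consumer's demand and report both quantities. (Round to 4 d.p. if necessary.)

MRS = MU_x_1/MU_x_2 = (x_2/x_1)^(1/3). Set equal to p_1/p_2.
Hence x_2/x_1 = (p_1/p_2)^(1/(1/3)), i.e. raised to the 3 power.
With the ratio pinned down, the budget gives x_1* = M/(p_1 + p_2·(x_2/x_1)) and x_2* = (x_2/x_1)·x_1*.
Numerically x_2/x_1 = 49.296296, so x_1* = 310/(11 + 3·49.296296) = 1.951 and x_2* = 49.296296·1.951 = 96.1795.

x_1* = 1.951, x_2* = 96.1795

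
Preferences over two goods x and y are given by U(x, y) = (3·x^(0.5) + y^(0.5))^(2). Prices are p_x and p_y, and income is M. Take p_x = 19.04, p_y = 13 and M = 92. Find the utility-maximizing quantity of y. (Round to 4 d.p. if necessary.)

MRS = MU_x/MU_y = 3·(y/x)^(0.5). Set equal to p_x/p_y.
Solve for the ratio: y/x = [(1/3)·p_x/p_y]^(2).
Substitute y = (y/x)·x into the budget: x* = M/(p_x + p_y·(y/x)).
Numerically y/x = 0.238344, so x* = 92/(19.04 + 13·0.238344) = 4.1557 and y* = 0.238344·4.1557 = 0.9905.

y* = 0.9905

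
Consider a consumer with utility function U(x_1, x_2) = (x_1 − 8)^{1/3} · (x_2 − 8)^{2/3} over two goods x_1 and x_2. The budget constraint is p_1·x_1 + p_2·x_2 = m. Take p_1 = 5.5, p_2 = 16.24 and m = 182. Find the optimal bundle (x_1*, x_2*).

This is Cobb-Douglas in (x_1−8, x_2−8): tangency gives 1/3·p_2·(x_2−8) = 2/3·p_1·(x_1−8).
After buying the subsistence bundle (8, 8), a share 1/3 of the remaining income goes to x_1: x_1* = 8 + 1/3·(m − 8p_1 − 8p_2)/p_1.
Discretionary income = 182 − 8·5.5 − 8·16.24 = 8.08; x_1* = 8 + 1/3·8.08/5.5 = 8.4897; x_2* = 8 + 2/3·8.08/16.24 = 8.3317.

x_1* = 8.4897, x_2* = 8.3317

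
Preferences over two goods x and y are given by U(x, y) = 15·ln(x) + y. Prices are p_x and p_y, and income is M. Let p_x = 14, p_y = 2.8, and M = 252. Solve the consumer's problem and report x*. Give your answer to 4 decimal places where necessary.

x* = 3

At the given prices: x* = 15·2.8/14 = 3.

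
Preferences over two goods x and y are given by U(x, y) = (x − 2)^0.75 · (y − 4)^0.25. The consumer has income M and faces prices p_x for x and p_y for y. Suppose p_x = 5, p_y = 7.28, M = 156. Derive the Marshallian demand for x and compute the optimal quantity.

MRS = 3·(y−4)/(x−2). Tangency with p_x/p_y gives y−4 = (1/3)·(p_x/p_y)·(x−2).
Substituting into the budget: x* = 2 + 0.75·(M − 2·p_x − 4·p_y)/p_x, and y* = 4 + 0.25·(…)/p_y.
Discretionary income = 156 − 2·5 − 4·7.28 = 116.88; x* = 2 + 0.75·116.88/5 = 19.532.

x* = 19.532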